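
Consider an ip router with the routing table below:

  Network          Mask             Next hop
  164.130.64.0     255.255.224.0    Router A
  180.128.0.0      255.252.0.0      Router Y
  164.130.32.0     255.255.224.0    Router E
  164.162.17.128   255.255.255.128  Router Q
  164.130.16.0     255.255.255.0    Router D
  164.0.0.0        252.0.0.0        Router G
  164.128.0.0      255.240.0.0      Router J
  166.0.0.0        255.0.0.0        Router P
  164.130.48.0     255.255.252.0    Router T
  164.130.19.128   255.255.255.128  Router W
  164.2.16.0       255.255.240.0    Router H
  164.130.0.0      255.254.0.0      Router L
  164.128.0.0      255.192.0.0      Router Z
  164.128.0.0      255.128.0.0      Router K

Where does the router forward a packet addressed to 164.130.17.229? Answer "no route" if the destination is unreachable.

Routes whose prefix contains 164.130.17.229:
  164.0.0.0/6 (164.0.0.0 - 167.255.255.255) -> Router G
  164.128.0.0/9 (164.128.0.0 - 164.255.255.255) -> Router K
  164.128.0.0/10 (164.128.0.0 - 164.191.255.255) -> Router Z
  164.128.0.0/12 (164.128.0.0 - 164.143.255.255) -> Router J
  164.130.0.0/15 (164.130.0.0 - 164.131.255.255) -> Router L
More-specific entries that do NOT match:
  164.162.17.128/25 (164.162.17.128 - 164.162.17.255) does not contain 164.130.17.229
  164.130.19.128/25 (164.130.19.128 - 164.130.19.255) does not contain 164.130.17.229
  164.130.16.0/24 (164.130.16.0 - 164.130.16.255) does not contain 164.130.17.229
  164.130.48.0/22 (164.130.48.0 - 164.130.51.255) does not contain 164.130.17.229
  164.2.16.0/20 (164.2.16.0 - 164.2.31.255) does not contain 164.130.17.229
  164.130.64.0/19 (164.130.64.0 - 164.130.95.255) does not contain 164.130.17.229
  164.130.32.0/19 (164.130.32.0 - 164.130.63.255) does not contain 164.130.17.229
Longest matching prefix is /15 -> next hop Router L.

Router L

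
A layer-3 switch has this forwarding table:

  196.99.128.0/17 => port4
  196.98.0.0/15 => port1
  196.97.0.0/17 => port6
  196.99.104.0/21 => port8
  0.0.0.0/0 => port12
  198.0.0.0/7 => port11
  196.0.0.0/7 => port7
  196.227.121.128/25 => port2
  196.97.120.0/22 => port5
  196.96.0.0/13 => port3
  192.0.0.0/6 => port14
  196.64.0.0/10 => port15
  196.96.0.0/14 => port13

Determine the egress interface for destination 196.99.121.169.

Routes whose prefix contains 196.99.121.169:
  0.0.0.0/0 (default, matches everything) -> port12
  196.0.0.0/7 (196.0.0.0 - 197.255.255.255) -> port7
  196.64.0.0/10 (196.64.0.0 - 196.127.255.255) -> port15
  196.96.0.0/13 (196.96.0.0 - 196.103.255.255) -> port3
  196.96.0.0/14 (196.96.0.0 - 196.99.255.255) -> port13
  196.98.0.0/15 (196.98.0.0 - 196.99.255.255) -> port1
More-specific entries that do NOT match:
  196.227.121.128/25 (196.227.121.128 - 196.227.121.255) does not contain 196.99.121.169
  196.97.120.0/22 (196.97.120.0 - 196.97.123.255) does not contain 196.99.121.169
  196.99.104.0/21 (196.99.104.0 - 196.99.111.255) does not contain 196.99.121.169
  196.99.128.0/17 (196.99.128.0 - 196.99.255.255) does not contain 196.99.121.169
  196.97.0.0/17 (196.97.0.0 - 196.97.127.255) does not contain 196.99.121.169
Longest matching prefix is /15 -> interface port1.

port1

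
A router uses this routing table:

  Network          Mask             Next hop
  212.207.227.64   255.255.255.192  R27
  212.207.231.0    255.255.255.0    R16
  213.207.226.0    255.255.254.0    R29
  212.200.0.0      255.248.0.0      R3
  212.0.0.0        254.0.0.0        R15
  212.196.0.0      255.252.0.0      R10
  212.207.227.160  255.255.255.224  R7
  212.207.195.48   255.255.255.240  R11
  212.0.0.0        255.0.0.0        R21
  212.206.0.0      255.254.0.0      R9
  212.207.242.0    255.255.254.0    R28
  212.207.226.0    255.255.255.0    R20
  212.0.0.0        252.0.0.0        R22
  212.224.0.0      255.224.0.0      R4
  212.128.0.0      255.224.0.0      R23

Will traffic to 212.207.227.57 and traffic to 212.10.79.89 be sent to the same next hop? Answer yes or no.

no

212.207.227.57: longest match 212.206.0.0/15 -> R9
212.10.79.89: longest match 212.0.0.0/8 -> R21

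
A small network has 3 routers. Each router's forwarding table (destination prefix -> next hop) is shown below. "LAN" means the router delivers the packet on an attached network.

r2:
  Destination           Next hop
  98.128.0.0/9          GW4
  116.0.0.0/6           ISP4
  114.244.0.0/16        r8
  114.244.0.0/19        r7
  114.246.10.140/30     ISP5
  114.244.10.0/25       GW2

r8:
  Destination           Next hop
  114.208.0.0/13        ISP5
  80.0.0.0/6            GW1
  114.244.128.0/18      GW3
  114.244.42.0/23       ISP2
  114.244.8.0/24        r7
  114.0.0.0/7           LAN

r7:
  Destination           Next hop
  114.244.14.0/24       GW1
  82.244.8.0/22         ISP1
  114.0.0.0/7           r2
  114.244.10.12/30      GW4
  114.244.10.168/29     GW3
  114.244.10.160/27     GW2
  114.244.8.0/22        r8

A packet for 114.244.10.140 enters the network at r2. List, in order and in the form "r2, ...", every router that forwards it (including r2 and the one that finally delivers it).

r2, r7, r8

At r2: longest match for 114.244.10.140 is 114.244.0.0/19 -> r7
At r7: longest match for 114.244.10.140 is 114.244.8.0/22 -> r8
At r8: longest match for 114.244.10.140 is 114.0.0.0/7 -> LAN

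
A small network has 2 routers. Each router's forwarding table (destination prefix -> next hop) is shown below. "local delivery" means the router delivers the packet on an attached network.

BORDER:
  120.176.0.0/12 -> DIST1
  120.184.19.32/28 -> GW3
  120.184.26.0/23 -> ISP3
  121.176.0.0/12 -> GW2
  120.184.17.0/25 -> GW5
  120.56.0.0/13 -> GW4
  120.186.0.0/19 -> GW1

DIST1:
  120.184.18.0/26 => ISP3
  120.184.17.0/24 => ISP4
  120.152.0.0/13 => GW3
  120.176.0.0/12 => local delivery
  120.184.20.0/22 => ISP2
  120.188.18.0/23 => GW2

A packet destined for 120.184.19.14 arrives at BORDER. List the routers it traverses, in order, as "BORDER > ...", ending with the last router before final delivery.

At BORDER: longest match for 120.184.19.14 is 120.176.0.0/12 -> DIST1
At DIST1: longest match for 120.184.19.14 is 120.176.0.0/12 -> local delivery

BORDER > DIST1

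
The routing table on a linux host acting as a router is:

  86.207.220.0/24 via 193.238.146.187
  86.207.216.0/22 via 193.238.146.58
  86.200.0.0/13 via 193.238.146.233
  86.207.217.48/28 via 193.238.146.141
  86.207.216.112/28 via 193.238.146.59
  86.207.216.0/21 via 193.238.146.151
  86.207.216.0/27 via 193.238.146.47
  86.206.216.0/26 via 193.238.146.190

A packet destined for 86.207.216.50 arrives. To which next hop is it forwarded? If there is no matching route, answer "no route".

Routes whose prefix contains 86.207.216.50:
  86.200.0.0/13 (86.200.0.0 - 86.207.255.255) -> 193.238.146.233
  86.207.216.0/21 (86.207.216.0 - 86.207.223.255) -> 193.238.146.151
  86.207.216.0/22 (86.207.216.0 - 86.207.219.255) -> 193.238.146.58
More-specific entries that do NOT match:
  86.207.217.48/28 (86.207.217.48 - 86.207.217.63) does not contain 86.207.216.50
  86.207.216.112/28 (86.207.216.112 - 86.207.216.127) does not contain 86.207.216.50
  86.207.216.0/27 (86.207.216.0 - 86.207.216.31) does not contain 86.207.216.50
  86.206.216.0/26 (86.206.216.0 - 86.206.216.63) does not contain 86.207.216.50
  86.207.220.0/24 (86.207.220.0 - 86.207.220.255) does not contain 86.207.216.50
Longest matching prefix is /22 -> next hop 193.238.146.58.

193.238.146.58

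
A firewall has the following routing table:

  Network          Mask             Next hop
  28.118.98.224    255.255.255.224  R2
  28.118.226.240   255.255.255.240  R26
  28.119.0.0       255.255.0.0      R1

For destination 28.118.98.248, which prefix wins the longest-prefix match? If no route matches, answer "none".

Entries matching 28.118.98.248:
  28.118.98.224/27 (28.118.98.224 - 28.118.98.255)
Most specific is 28.118.98.224/27.

28.118.98.224/27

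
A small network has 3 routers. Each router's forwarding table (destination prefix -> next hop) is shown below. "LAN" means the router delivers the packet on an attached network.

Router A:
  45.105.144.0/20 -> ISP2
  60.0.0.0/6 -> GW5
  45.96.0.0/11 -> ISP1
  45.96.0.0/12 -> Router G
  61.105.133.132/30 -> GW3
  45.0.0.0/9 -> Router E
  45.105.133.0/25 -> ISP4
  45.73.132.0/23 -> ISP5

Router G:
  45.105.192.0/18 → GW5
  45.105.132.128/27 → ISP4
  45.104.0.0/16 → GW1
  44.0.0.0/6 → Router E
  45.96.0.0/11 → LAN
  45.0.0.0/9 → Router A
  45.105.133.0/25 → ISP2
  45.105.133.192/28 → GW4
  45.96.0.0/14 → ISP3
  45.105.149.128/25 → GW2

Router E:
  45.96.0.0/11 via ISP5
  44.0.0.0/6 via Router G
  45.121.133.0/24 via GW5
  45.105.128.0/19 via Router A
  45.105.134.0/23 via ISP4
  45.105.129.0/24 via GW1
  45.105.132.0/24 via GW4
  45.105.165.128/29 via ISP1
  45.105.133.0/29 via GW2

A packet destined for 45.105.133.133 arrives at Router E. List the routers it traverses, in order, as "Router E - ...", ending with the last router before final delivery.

At Router E: longest match for 45.105.133.133 is 45.105.128.0/19 -> Router A
At Router A: longest match for 45.105.133.133 is 45.96.0.0/12 -> Router G
At Router G: longest match for 45.105.133.133 is 45.96.0.0/11 -> LAN

Router E - Router A - Router G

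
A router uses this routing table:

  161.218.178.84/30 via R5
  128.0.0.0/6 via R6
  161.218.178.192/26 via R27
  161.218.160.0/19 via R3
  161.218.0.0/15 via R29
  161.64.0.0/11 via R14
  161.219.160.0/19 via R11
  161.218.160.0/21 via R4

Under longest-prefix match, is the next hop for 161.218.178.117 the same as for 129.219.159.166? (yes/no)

no

161.218.178.117: longest match 161.218.160.0/19 -> R3
129.219.159.166: longest match 128.0.0.0/6 -> R6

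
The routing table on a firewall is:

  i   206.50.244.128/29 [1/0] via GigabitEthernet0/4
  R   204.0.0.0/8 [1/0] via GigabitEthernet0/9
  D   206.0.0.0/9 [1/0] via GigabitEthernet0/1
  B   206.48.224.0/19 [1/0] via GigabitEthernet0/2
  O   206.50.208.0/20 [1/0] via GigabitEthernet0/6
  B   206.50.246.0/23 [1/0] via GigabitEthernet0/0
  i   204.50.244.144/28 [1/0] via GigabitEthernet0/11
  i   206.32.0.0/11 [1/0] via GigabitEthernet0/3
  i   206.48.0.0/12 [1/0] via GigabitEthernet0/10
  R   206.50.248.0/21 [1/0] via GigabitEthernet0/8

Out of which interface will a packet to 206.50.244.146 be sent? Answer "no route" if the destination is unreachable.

Routes whose prefix contains 206.50.244.146:
  206.0.0.0/9 (206.0.0.0 - 206.127.255.255) -> GigabitEthernet0/1
  206.32.0.0/11 (206.32.0.0 - 206.63.255.255) -> GigabitEthernet0/3
  206.48.0.0/12 (206.48.0.0 - 206.63.255.255) -> GigabitEthernet0/10
More-specific entries that do NOT match:
  206.50.244.128/29 (206.50.244.128 - 206.50.244.135) does not contain 206.50.244.146
  204.50.244.144/28 (204.50.244.144 - 204.50.244.159) does not contain 206.50.244.146
  206.50.246.0/23 (206.50.246.0 - 206.50.247.255) does not contain 206.50.244.146
  206.50.248.0/21 (206.50.248.0 - 206.50.255.255) does not contain 206.50.244.146
  206.50.208.0/20 (206.50.208.0 - 206.50.223.255) does not contain 206.50.244.146
  206.48.224.0/19 (206.48.224.0 - 206.48.255.255) does not contain 206.50.244.146
Longest matching prefix is /12 -> interface GigabitEthernet0/10.

GigabitEthernet0/10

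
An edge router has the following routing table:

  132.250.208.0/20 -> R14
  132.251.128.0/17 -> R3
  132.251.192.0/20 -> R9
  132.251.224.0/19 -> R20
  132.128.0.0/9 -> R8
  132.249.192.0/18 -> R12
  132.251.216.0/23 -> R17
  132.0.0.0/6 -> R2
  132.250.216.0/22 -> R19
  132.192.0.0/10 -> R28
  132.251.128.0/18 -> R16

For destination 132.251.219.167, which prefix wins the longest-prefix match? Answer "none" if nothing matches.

Entries matching 132.251.219.167:
  132.0.0.0/6 (132.0.0.0 - 135.255.255.255)
  132.128.0.0/9 (132.128.0.0 - 132.255.255.255)
  132.192.0.0/10 (132.192.0.0 - 132.255.255.255)
  132.251.128.0/17 (132.251.128.0 - 132.251.255.255)
Most specific is 132.251.128.0/17.

132.251.128.0/17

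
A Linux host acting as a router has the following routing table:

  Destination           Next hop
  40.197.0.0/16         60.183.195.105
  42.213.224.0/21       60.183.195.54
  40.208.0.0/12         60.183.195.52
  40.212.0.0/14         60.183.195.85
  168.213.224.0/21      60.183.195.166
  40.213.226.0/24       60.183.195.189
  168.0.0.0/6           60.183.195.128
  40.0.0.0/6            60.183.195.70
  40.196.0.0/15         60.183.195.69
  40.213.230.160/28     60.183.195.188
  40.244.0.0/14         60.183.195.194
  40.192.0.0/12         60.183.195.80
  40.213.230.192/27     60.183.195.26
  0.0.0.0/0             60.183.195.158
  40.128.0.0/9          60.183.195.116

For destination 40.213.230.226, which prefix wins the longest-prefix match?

Entries matching 40.213.230.226:
  0.0.0.0/0 (default, matches everything)
  40.0.0.0/6 (40.0.0.0 - 43.255.255.255)
  40.128.0.0/9 (40.128.0.0 - 40.255.255.255)
  40.208.0.0/12 (40.208.0.0 - 40.223.255.255)
  40.212.0.0/14 (40.212.0.0 - 40.215.255.255)
Most specific is 40.212.0.0/14.

40.212.0.0/14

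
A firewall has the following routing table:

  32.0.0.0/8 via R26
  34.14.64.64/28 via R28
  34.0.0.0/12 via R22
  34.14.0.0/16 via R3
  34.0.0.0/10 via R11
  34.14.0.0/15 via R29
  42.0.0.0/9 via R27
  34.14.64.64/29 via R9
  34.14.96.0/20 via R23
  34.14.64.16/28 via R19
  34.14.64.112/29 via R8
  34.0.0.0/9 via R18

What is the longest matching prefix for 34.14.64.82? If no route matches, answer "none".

34.14.0.0/16

Entries matching 34.14.64.82:
  34.0.0.0/9 (34.0.0.0 - 34.127.255.255)
  34.0.0.0/10 (34.0.0.0 - 34.63.255.255)
  34.0.0.0/12 (34.0.0.0 - 34.15.255.255)
  34.14.0.0/15 (34.14.0.0 - 34.15.255.255)
  34.14.0.0/16 (34.14.0.0 - 34.14.255.255)
Most specific is 34.14.0.0/16.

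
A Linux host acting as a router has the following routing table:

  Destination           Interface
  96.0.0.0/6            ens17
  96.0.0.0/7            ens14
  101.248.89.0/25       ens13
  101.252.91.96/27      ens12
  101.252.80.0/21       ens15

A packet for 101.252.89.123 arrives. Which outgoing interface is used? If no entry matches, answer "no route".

No entry's prefix contains 101.252.89.123; there is no default route.

no route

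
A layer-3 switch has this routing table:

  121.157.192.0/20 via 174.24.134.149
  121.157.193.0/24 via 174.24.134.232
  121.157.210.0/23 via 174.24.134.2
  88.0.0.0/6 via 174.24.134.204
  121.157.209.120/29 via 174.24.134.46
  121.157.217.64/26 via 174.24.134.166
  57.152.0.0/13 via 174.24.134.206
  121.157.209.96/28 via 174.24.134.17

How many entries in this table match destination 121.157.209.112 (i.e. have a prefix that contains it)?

No listed prefix contains 121.157.209.112.
Total matching entries: 0.

0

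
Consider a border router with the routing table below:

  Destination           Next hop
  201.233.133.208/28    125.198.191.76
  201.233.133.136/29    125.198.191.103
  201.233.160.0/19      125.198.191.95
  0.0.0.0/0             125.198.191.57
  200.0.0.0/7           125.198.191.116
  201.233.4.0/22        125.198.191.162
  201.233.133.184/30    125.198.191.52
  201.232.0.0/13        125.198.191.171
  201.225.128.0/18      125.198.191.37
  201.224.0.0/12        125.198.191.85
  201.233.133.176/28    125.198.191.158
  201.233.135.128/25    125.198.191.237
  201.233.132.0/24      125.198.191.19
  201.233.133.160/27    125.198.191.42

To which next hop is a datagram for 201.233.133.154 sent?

Routes whose prefix contains 201.233.133.154:
  0.0.0.0/0 (default, matches everything) -> 125.198.191.57
  200.0.0.0/7 (200.0.0.0 - 201.255.255.255) -> 125.198.191.116
  201.224.0.0/12 (201.224.0.0 - 201.239.255.255) -> 125.198.191.85
  201.232.0.0/13 (201.232.0.0 - 201.239.255.255) -> 125.198.191.171
More-specific entries that do NOT match:
  201.233.133.184/30 (201.233.133.184 - 201.233.133.187) does not contain 201.233.133.154
  201.233.133.136/29 (201.233.133.136 - 201.233.133.143) does not contain 201.233.133.154
  201.233.133.208/28 (201.233.133.208 - 201.233.133.223) does not contain 201.233.133.154
  201.233.133.176/28 (201.233.133.176 - 201.233.133.191) does not contain 201.233.133.154
  201.233.133.160/27 (201.233.133.160 - 201.233.133.191) does not contain 201.233.133.154
  201.233.135.128/25 (201.233.135.128 - 201.233.135.255) does not contain 201.233.133.154
  201.233.132.0/24 (201.233.132.0 - 201.233.132.255) does not contain 201.233.133.154
  201.233.4.0/22 (201.233.4.0 - 201.233.7.255) does not contain 201.233.133.154
  201.233.160.0/19 (201.233.160.0 - 201.233.191.255) does not contain 201.233.133.154
  201.225.128.0/18 (201.225.128.0 - 201.225.191.255) does not contain 201.233.133.154
Longest matching prefix is /13 -> next hop 125.198.191.171.

125.198.191.171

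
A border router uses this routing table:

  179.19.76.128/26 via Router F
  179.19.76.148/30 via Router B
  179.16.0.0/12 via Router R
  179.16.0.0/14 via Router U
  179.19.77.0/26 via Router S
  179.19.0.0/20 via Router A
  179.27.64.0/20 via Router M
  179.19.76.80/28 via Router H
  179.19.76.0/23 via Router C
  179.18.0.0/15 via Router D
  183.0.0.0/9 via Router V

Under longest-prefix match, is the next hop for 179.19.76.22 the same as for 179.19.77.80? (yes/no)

179.19.76.22: longest match 179.19.76.0/23 -> Router C
179.19.77.80: longest match 179.19.76.0/23 -> Router C

yes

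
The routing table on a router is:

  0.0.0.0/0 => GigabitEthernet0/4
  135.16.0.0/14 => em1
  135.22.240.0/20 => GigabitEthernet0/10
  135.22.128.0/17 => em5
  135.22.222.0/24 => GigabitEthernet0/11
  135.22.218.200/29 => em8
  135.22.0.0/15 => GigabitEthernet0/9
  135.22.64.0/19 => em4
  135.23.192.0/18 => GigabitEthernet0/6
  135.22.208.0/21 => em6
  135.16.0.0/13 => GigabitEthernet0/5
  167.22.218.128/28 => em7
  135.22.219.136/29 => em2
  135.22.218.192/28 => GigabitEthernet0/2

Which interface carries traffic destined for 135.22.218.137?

Routes whose prefix contains 135.22.218.137:
  0.0.0.0/0 (default, matches everything) -> GigabitEthernet0/4
  135.16.0.0/13 (135.16.0.0 - 135.23.255.255) -> GigabitEthernet0/5
  135.22.0.0/15 (135.22.0.0 - 135.23.255.255) -> GigabitEthernet0/9
  135.22.128.0/17 (135.22.128.0 - 135.22.255.255) -> em5
More-specific entries that do NOT match:
  135.22.218.200/29 (135.22.218.200 - 135.22.218.207) does not contain 135.22.218.137
  135.22.219.136/29 (135.22.219.136 - 135.22.219.143) does not contain 135.22.218.137
  167.22.218.128/28 (167.22.218.128 - 167.22.218.143) does not contain 135.22.218.137
  135.22.218.192/28 (135.22.218.192 - 135.22.218.207) does not contain 135.22.218.137
  135.22.222.0/24 (135.22.222.0 - 135.22.222.255) does not contain 135.22.218.137
  135.22.208.0/21 (135.22.208.0 - 135.22.215.255) does not contain 135.22.218.137
  135.22.240.0/20 (135.22.240.0 - 135.22.255.255) does not contain 135.22.218.137
  135.22.64.0/19 (135.22.64.0 - 135.22.95.255) does not contain 135.22.218.137
  135.23.192.0/18 (135.23.192.0 - 135.23.255.255) does not contain 135.22.218.137
Longest matching prefix is /17 -> interface em5.

em5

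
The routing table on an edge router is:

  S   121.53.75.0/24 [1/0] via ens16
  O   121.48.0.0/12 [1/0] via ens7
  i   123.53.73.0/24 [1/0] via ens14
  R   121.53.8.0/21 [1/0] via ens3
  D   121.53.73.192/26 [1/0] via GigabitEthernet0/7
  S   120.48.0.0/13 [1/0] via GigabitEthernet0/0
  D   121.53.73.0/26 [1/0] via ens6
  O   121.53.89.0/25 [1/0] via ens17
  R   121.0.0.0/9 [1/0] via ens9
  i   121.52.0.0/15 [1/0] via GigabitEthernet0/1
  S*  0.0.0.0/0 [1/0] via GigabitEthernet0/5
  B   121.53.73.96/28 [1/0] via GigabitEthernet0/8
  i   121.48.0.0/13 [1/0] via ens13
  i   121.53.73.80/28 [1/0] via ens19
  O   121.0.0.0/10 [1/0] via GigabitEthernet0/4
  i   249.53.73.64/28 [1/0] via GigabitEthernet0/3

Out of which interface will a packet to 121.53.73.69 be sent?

GigabitEthernet0/1

Routes whose prefix contains 121.53.73.69:
  0.0.0.0/0 (default, matches everything) -> GigabitEthernet0/5
  121.0.0.0/9 (121.0.0.0 - 121.127.255.255) -> ens9
  121.0.0.0/10 (121.0.0.0 - 121.63.255.255) -> GigabitEthernet0/4
  121.48.0.0/12 (121.48.0.0 - 121.63.255.255) -> ens7
  121.48.0.0/13 (121.48.0.0 - 121.55.255.255) -> ens13
  121.52.0.0/15 (121.52.0.0 - 121.53.255.255) -> GigabitEthernet0/1
More-specific entries that do NOT match:
  121.53.73.96/28 (121.53.73.96 - 121.53.73.111) does not contain 121.53.73.69
  121.53.73.80/28 (121.53.73.80 - 121.53.73.95) does not contain 121.53.73.69
  249.53.73.64/28 (249.53.73.64 - 249.53.73.79) does not contain 121.53.73.69
  121.53.73.192/26 (121.53.73.192 - 121.53.73.255) does not contain 121.53.73.69
  121.53.73.0/26 (121.53.73.0 - 121.53.73.63) does not contain 121.53.73.69
  121.53.89.0/25 (121.53.89.0 - 121.53.89.127) does not contain 121.53.73.69
  121.53.75.0/24 (121.53.75.0 - 121.53.75.255) does not contain 121.53.73.69
  123.53.73.0/24 (123.53.73.0 - 123.53.73.255) does not contain 121.53.73.69
  121.53.8.0/21 (121.53.8.0 - 121.53.15.255) does not contain 121.53.73.69
Longest matching prefix is /15 -> interface GigabitEthernet0/1.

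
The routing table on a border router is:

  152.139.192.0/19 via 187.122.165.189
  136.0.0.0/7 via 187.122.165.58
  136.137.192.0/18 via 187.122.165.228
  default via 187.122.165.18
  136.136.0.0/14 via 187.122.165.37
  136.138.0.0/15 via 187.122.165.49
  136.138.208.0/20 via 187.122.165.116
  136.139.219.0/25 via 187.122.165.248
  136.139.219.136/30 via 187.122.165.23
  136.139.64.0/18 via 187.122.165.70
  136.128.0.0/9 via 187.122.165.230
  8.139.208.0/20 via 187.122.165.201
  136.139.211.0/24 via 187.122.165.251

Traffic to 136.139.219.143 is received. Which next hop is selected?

Routes whose prefix contains 136.139.219.143:
  0.0.0.0/0 (default, matches everything) -> 187.122.165.18
  136.0.0.0/7 (136.0.0.0 - 137.255.255.255) -> 187.122.165.58
  136.128.0.0/9 (136.128.0.0 - 136.255.255.255) -> 187.122.165.230
  136.136.0.0/14 (136.136.0.0 - 136.139.255.255) -> 187.122.165.37
  136.138.0.0/15 (136.138.0.0 - 136.139.255.255) -> 187.122.165.49
More-specific entries that do NOT match:
  136.139.219.136/30 (136.139.219.136 - 136.139.219.139) does not contain 136.139.219.143
  136.139.219.0/25 (136.139.219.0 - 136.139.219.127) does not contain 136.139.219.143
  136.139.211.0/24 (136.139.211.0 - 136.139.211.255) does not contain 136.139.219.143
  136.138.208.0/20 (136.138.208.0 - 136.138.223.255) does not contain 136.139.219.143
  8.139.208.0/20 (8.139.208.0 - 8.139.223.255) does not contain 136.139.219.143
  152.139.192.0/19 (152.139.192.0 - 152.139.223.255) does not contain 136.139.219.143
  136.137.192.0/18 (136.137.192.0 - 136.137.255.255) does not contain 136.139.219.143
  136.139.64.0/18 (136.139.64.0 - 136.139.127.255) does not contain 136.139.219.143
Longest matching prefix is /15 -> next hop 187.122.165.49.

187.122.165.49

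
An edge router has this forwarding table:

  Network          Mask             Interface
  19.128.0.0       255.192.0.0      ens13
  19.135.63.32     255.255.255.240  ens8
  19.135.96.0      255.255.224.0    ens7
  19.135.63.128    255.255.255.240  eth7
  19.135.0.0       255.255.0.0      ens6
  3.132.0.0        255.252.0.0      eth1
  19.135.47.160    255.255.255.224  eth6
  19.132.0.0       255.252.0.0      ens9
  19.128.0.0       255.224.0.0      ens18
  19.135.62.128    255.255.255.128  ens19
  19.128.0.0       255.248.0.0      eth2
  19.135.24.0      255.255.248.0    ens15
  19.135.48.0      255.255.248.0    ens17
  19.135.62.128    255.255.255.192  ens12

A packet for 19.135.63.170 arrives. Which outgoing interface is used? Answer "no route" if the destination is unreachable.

Routes whose prefix contains 19.135.63.170:
  19.128.0.0/10 (19.128.0.0 - 19.191.255.255) -> ens13
  19.128.0.0/11 (19.128.0.0 - 19.159.255.255) -> ens18
  19.128.0.0/13 (19.128.0.0 - 19.135.255.255) -> eth2
  19.132.0.0/14 (19.132.0.0 - 19.135.255.255) -> ens9
  19.135.0.0/16 (19.135.0.0 - 19.135.255.255) -> ens6
More-specific entries that do NOT match:
  19.135.63.32/28 (19.135.63.32 - 19.135.63.47) does not contain 19.135.63.170
  19.135.63.128/28 (19.135.63.128 - 19.135.63.143) does not contain 19.135.63.170
  19.135.47.160/27 (19.135.47.160 - 19.135.47.191) does not contain 19.135.63.170
  19.135.62.128/26 (19.135.62.128 - 19.135.62.191) does not contain 19.135.63.170
  19.135.62.128/25 (19.135.62.128 - 19.135.62.255) does not contain 19.135.63.170
  19.135.24.0/21 (19.135.24.0 - 19.135.31.255) does not contain 19.135.63.170
  19.135.48.0/21 (19.135.48.0 - 19.135.55.255) does not contain 19.135.63.170
  19.135.96.0/19 (19.135.96.0 - 19.135.127.255) does not contain 19.135.63.170
Longest matching prefix is /16 -> interface ens6.

ens6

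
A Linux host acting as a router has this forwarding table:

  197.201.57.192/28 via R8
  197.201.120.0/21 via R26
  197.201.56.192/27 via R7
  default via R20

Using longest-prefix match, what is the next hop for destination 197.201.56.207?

R7

Routes whose prefix contains 197.201.56.207:
  0.0.0.0/0 (default, matches everything) -> R20
  197.201.56.192/27 (197.201.56.192 - 197.201.56.223) -> R7
More-specific entries that do NOT match:
  197.201.57.192/28 (197.201.57.192 - 197.201.57.207) does not contain 197.201.56.207
Longest matching prefix is /27 -> next hop R7.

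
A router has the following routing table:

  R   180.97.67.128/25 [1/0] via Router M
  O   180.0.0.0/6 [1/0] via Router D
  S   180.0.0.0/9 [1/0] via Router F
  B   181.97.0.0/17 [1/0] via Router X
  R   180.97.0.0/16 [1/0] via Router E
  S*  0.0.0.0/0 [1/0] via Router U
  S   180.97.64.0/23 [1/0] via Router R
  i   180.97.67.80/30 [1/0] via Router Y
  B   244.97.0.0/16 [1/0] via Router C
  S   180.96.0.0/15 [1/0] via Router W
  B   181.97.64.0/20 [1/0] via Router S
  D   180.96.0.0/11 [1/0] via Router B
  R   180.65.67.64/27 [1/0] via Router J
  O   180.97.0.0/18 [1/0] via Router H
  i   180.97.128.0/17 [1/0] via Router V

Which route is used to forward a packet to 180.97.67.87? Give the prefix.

180.97.0.0/16

Entries matching 180.97.67.87:
  0.0.0.0/0 (default, matches everything)
  180.0.0.0/6 (180.0.0.0 - 183.255.255.255)
  180.0.0.0/9 (180.0.0.0 - 180.127.255.255)
  180.96.0.0/11 (180.96.0.0 - 180.127.255.255)
  180.96.0.0/15 (180.96.0.0 - 180.97.255.255)
  180.97.0.0/16 (180.97.0.0 - 180.97.255.255)
Most specific is 180.97.0.0/16.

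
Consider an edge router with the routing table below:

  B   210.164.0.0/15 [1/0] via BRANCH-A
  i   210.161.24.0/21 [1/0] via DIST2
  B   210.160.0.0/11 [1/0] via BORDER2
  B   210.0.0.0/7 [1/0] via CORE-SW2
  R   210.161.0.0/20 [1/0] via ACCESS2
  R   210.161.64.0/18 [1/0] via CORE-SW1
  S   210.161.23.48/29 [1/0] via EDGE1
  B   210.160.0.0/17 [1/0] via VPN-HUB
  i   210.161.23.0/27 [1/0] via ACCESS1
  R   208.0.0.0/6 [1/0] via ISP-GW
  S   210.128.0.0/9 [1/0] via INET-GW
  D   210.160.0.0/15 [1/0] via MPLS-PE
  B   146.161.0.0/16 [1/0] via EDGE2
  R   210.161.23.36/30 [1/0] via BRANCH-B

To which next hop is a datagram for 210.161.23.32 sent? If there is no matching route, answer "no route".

Routes whose prefix contains 210.161.23.32:
  208.0.0.0/6 (208.0.0.0 - 211.255.255.255) -> ISP-GW
  210.0.0.0/7 (210.0.0.0 - 211.255.255.255) -> CORE-SW2
  210.128.0.0/9 (210.128.0.0 - 210.255.255.255) -> INET-GW
  210.160.0.0/11 (210.160.0.0 - 210.191.255.255) -> BORDER2
  210.160.0.0/15 (210.160.0.0 - 210.161.255.255) -> MPLS-PE
More-specific entries that do NOT match:
  210.161.23.36/30 (210.161.23.36 - 210.161.23.39) does not contain 210.161.23.32
  210.161.23.48/29 (210.161.23.48 - 210.161.23.55) does not contain 210.161.23.32
  210.161.23.0/27 (210.161.23.0 - 210.161.23.31) does not contain 210.161.23.32
  210.161.24.0/21 (210.161.24.0 - 210.161.31.255) does not contain 210.161.23.32
  210.161.0.0/20 (210.161.0.0 - 210.161.15.255) does not contain 210.161.23.32
  210.161.64.0/18 (210.161.64.0 - 210.161.127.255) does not contain 210.161.23.32
  210.160.0.0/17 (210.160.0.0 - 210.160.127.255) does not contain 210.161.23.32
  146.161.0.0/16 (146.161.0.0 - 146.161.255.255) does not contain 210.161.23.32
Longest matching prefix is /15 -> next hop MPLS-PE.

MPLS-PE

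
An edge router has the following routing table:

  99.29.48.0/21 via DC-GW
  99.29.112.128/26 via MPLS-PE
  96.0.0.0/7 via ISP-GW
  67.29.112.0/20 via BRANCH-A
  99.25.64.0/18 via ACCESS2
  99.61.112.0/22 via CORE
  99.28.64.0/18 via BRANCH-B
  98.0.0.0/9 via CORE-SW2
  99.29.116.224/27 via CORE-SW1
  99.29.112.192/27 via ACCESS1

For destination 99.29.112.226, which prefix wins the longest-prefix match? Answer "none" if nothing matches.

none

99.29.112.226 is outside every listed prefix and there is no default route.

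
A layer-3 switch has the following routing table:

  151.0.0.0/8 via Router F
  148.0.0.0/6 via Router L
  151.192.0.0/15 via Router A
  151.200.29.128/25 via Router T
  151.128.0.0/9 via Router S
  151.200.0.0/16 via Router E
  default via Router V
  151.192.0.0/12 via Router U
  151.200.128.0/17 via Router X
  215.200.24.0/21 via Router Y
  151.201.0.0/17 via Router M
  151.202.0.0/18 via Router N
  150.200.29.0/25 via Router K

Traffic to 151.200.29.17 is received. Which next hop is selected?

Routes whose prefix contains 151.200.29.17:
  0.0.0.0/0 (default, matches everything) -> Router V
  148.0.0.0/6 (148.0.0.0 - 151.255.255.255) -> Router L
  151.0.0.0/8 (151.0.0.0 - 151.255.255.255) -> Router F
  151.128.0.0/9 (151.128.0.0 - 151.255.255.255) -> Router S
  151.192.0.0/12 (151.192.0.0 - 151.207.255.255) -> Router U
  151.200.0.0/16 (151.200.0.0 - 151.200.255.255) -> Router E
More-specific entries that do NOT match:
  151.200.29.128/25 (151.200.29.128 - 151.200.29.255) does not contain 151.200.29.17
  150.200.29.0/25 (150.200.29.0 - 150.200.29.127) does not contain 151.200.29.17
  215.200.24.0/21 (215.200.24.0 - 215.200.31.255) does not contain 151.200.29.17
  151.202.0.0/18 (151.202.0.0 - 151.202.63.255) does not contain 151.200.29.17
  151.200.128.0/17 (151.200.128.0 - 151.200.255.255) does not contain 151.200.29.17
  151.201.0.0/17 (151.201.0.0 - 151.201.127.255) does not contain 151.200.29.17
Longest matching prefix is /16 -> next hop Router E.

Router E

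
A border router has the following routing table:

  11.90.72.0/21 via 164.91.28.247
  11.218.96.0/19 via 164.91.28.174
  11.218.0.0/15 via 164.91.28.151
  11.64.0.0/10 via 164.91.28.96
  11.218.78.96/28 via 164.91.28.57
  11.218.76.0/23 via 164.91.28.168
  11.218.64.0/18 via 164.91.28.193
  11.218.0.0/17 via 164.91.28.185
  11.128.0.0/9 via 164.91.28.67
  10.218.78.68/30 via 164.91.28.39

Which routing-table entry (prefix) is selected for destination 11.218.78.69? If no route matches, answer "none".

Entries matching 11.218.78.69:
  11.128.0.0/9 (11.128.0.0 - 11.255.255.255)
  11.218.0.0/15 (11.218.0.0 - 11.219.255.255)
  11.218.0.0/17 (11.218.0.0 - 11.218.127.255)
  11.218.64.0/18 (11.218.64.0 - 11.218.127.255)
Most specific is 11.218.64.0/18.

11.218.64.0/18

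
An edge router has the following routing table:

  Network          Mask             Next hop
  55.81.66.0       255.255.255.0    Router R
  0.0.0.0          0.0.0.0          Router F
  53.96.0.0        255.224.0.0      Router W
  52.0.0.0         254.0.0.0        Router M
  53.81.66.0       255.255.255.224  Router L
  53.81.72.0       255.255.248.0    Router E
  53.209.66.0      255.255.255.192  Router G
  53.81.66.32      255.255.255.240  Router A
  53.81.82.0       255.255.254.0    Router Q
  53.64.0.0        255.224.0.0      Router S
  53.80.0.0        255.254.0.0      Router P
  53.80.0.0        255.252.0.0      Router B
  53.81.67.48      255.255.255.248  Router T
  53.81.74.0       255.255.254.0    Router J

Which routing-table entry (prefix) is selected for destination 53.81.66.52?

53.80.0.0/15

Entries matching 53.81.66.52:
  0.0.0.0/0 (default, matches everything)
  52.0.0.0/7 (52.0.0.0 - 53.255.255.255)
  53.64.0.0/11 (53.64.0.0 - 53.95.255.255)
  53.80.0.0/14 (53.80.0.0 - 53.83.255.255)
  53.80.0.0/15 (53.80.0.0 - 53.81.255.255)
Most specific is 53.80.0.0/15.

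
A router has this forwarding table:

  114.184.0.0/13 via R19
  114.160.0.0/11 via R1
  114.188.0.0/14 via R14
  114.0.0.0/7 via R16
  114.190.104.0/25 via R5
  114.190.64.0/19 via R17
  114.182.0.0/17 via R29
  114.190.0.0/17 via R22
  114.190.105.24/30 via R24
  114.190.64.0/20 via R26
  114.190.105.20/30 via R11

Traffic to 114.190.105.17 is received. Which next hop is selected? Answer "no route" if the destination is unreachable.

R22

Routes whose prefix contains 114.190.105.17:
  114.0.0.0/7 (114.0.0.0 - 115.255.255.255) -> R16
  114.160.0.0/11 (114.160.0.0 - 114.191.255.255) -> R1
  114.184.0.0/13 (114.184.0.0 - 114.191.255.255) -> R19
  114.188.0.0/14 (114.188.0.0 - 114.191.255.255) -> R14
  114.190.0.0/17 (114.190.0.0 - 114.190.127.255) -> R22
More-specific entries that do NOT match:
  114.190.105.24/30 (114.190.105.24 - 114.190.105.27) does not contain 114.190.105.17
  114.190.105.20/30 (114.190.105.20 - 114.190.105.23) does not contain 114.190.105.17
  114.190.104.0/25 (114.190.104.0 - 114.190.104.127) does not contain 114.190.105.17
  114.190.64.0/20 (114.190.64.0 - 114.190.79.255) does not contain 114.190.105.17
  114.190.64.0/19 (114.190.64.0 - 114.190.95.255) does not contain 114.190.105.17
Longest matching prefix is /17 -> next hop R22.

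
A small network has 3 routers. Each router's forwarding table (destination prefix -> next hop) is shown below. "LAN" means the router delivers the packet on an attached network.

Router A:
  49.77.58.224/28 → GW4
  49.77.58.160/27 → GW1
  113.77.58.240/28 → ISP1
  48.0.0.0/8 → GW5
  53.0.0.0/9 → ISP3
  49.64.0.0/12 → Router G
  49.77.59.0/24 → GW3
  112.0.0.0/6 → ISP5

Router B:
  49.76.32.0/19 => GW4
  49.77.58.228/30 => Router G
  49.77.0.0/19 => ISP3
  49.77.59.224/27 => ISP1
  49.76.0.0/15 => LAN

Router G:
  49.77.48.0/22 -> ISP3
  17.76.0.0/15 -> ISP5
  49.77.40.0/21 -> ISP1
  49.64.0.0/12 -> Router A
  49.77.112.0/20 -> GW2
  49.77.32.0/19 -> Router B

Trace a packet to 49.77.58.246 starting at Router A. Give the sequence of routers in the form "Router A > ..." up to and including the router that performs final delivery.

Router A > Router G > Router B

At Router A: longest match for 49.77.58.246 is 49.64.0.0/12 -> Router G
At Router G: longest match for 49.77.58.246 is 49.77.32.0/19 -> Router B
At Router B: longest match for 49.77.58.246 is 49.76.0.0/15 -> LAN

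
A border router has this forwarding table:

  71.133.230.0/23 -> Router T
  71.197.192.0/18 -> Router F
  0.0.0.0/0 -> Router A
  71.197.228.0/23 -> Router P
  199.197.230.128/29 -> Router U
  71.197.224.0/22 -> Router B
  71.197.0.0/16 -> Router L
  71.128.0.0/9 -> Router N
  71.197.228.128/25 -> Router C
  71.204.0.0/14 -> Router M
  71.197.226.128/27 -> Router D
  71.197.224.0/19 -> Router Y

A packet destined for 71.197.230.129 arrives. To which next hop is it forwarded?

Routes whose prefix contains 71.197.230.129:
  0.0.0.0/0 (default, matches everything) -> Router A
  71.128.0.0/9 (71.128.0.0 - 71.255.255.255) -> Router N
  71.197.0.0/16 (71.197.0.0 - 71.197.255.255) -> Router L
  71.197.192.0/18 (71.197.192.0 - 71.197.255.255) -> Router F
  71.197.224.0/19 (71.197.224.0 - 71.197.255.255) -> Router Y
More-specific entries that do NOT match:
  199.197.230.128/29 (199.197.230.128 - 199.197.230.135) does not contain 71.197.230.129
  71.197.226.128/27 (71.197.226.128 - 71.197.226.159) does not contain 71.197.230.129
  71.197.228.128/25 (71.197.228.128 - 71.197.228.255) does not contain 71.197.230.129
  71.133.230.0/23 (71.133.230.0 - 71.133.231.255) does not contain 71.197.230.129
  71.197.228.0/23 (71.197.228.0 - 71.197.229.255) does not contain 71.197.230.129
  71.197.224.0/22 (71.197.224.0 - 71.197.227.255) does not contain 71.197.230.129
Longest matching prefix is /19 -> next hop Router Y.

Router Y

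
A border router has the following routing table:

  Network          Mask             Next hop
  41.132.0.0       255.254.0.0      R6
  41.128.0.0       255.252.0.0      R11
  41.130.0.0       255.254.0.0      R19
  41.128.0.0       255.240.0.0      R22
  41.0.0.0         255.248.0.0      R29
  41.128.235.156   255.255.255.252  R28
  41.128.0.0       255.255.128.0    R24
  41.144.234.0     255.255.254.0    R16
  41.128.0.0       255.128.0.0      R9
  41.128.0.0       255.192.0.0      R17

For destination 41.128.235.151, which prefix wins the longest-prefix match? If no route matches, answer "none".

41.128.0.0/14

Entries matching 41.128.235.151:
  41.128.0.0/9 (41.128.0.0 - 41.255.255.255)
  41.128.0.0/10 (41.128.0.0 - 41.191.255.255)
  41.128.0.0/12 (41.128.0.0 - 41.143.255.255)
  41.128.0.0/14 (41.128.0.0 - 41.131.255.255)
Most specific is 41.128.0.0/14.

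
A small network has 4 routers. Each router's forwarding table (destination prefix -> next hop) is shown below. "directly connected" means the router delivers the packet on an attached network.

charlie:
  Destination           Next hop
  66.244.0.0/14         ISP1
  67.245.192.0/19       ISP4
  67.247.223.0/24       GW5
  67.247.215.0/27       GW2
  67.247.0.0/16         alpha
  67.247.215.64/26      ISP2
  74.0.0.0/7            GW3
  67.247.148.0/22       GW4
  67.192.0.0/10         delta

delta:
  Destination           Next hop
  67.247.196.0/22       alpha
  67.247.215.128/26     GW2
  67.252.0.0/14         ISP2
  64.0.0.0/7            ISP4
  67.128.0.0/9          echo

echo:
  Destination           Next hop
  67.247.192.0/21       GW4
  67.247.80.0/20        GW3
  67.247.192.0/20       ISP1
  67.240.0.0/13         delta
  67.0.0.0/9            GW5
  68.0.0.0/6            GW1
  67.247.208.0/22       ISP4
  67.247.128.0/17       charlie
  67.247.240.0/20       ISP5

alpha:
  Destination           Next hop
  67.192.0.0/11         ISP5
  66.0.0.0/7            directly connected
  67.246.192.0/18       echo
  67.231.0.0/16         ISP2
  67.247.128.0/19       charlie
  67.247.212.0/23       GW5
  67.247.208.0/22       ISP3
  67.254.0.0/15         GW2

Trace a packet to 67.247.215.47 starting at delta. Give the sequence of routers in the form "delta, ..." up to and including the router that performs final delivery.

delta, echo, charlie, alpha

At delta: longest match for 67.247.215.47 is 67.128.0.0/9 -> echo
At echo: longest match for 67.247.215.47 is 67.247.128.0/17 -> charlie
At charlie: longest match for 67.247.215.47 is 67.247.0.0/16 -> alpha
At alpha: longest match for 67.247.215.47 is 66.0.0.0/7 -> directly connected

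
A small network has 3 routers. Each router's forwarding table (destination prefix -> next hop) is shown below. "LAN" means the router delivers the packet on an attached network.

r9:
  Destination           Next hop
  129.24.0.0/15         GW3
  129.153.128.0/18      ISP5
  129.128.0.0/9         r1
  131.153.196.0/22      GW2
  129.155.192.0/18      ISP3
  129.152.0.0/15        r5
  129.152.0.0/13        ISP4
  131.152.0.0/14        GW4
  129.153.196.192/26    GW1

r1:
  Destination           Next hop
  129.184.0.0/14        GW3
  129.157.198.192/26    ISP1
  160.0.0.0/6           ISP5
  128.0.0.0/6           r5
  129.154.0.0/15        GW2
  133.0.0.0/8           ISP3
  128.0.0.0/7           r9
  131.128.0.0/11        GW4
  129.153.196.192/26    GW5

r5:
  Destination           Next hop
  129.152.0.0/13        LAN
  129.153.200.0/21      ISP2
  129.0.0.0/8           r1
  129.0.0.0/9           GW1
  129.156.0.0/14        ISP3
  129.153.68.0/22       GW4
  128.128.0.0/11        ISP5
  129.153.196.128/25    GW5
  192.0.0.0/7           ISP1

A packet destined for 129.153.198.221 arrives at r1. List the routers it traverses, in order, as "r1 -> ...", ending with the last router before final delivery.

At r1: longest match for 129.153.198.221 is 128.0.0.0/7 -> r9
At r9: longest match for 129.153.198.221 is 129.152.0.0/15 -> r5
At r5: longest match for 129.153.198.221 is 129.152.0.0/13 -> LAN

r1 -> r9 -> r5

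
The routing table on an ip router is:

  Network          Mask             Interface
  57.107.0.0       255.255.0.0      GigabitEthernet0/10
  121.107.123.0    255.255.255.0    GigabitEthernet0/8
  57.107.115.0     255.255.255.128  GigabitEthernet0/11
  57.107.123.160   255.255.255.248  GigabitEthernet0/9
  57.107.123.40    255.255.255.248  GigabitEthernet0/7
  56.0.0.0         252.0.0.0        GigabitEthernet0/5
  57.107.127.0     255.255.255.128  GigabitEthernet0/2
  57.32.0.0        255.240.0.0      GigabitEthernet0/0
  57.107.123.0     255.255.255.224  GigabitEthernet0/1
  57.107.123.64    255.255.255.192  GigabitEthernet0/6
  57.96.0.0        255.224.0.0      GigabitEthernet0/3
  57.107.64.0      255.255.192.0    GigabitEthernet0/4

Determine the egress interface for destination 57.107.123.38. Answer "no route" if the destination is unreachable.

GigabitEthernet0/4

Routes whose prefix contains 57.107.123.38:
  56.0.0.0/6 (56.0.0.0 - 59.255.255.255) -> GigabitEthernet0/5
  57.96.0.0/11 (57.96.0.0 - 57.127.255.255) -> GigabitEthernet0/3
  57.107.0.0/16 (57.107.0.0 - 57.107.255.255) -> GigabitEthernet0/10
  57.107.64.0/18 (57.107.64.0 - 57.107.127.255) -> GigabitEthernet0/4
More-specific entries that do NOT match:
  57.107.123.160/29 (57.107.123.160 - 57.107.123.167) does not contain 57.107.123.38
  57.107.123.40/29 (57.107.123.40 - 57.107.123.47) does not contain 57.107.123.38
  57.107.123.0/27 (57.107.123.0 - 57.107.123.31) does not contain 57.107.123.38
  57.107.123.64/26 (57.107.123.64 - 57.107.123.127) does not contain 57.107.123.38
  57.107.115.0/25 (57.107.115.0 - 57.107.115.127) does not contain 57.107.123.38
  57.107.127.0/25 (57.107.127.0 - 57.107.127.127) does not contain 57.107.123.38
  121.107.123.0/24 (121.107.123.0 - 121.107.123.255) does not contain 57.107.123.38
Longest matching prefix is /18 -> interface GigabitEthernet0/4.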